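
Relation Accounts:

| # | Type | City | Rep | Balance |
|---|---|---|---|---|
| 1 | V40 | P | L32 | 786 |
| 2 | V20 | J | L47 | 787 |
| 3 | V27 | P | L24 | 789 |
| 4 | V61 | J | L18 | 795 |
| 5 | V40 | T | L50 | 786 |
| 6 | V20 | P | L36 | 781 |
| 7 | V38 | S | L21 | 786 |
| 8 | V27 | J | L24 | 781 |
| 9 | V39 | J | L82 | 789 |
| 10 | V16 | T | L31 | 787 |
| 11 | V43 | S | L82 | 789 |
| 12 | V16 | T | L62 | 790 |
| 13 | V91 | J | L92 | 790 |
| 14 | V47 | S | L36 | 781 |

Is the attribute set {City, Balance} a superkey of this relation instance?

All 14 rows have distinct {City, Balance} values, so {City, Balance} → (all attributes) holds and {City, Balance} is a superkey.

Yes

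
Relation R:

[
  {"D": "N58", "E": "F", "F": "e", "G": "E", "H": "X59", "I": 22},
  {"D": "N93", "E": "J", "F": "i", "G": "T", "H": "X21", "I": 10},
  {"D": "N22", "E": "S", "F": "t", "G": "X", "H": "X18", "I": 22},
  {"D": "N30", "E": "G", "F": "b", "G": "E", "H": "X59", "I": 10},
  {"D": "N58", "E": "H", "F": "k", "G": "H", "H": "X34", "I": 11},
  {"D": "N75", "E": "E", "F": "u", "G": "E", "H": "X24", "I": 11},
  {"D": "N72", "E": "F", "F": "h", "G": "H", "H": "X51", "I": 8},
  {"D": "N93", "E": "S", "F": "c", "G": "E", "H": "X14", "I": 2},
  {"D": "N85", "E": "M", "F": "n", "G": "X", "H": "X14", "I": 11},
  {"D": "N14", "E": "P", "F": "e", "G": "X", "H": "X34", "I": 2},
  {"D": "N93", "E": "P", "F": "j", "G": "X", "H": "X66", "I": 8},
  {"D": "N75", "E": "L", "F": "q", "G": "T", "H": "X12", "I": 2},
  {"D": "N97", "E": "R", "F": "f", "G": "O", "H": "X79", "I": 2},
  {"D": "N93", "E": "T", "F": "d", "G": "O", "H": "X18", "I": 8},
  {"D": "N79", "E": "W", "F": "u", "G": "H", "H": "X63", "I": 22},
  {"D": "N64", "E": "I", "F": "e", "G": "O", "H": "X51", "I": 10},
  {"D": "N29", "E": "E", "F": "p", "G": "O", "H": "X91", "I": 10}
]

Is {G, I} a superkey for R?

No

Two distinct rows share (G=O, I=10), so {G, I} does not determine every attribute — not a superkey.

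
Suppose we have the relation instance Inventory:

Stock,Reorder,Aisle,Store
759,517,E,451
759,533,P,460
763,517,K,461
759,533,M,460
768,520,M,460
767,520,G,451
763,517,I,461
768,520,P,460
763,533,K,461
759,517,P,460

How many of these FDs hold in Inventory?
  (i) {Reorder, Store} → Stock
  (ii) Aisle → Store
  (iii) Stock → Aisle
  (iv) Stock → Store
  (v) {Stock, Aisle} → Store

3

(i) {Reorder, Store} → Stock: every LHS value maps to a single RHS value — holds.
(ii) Aisle → Store: every LHS value maps to a single RHS value — holds.
(iii) Stock → Aisle: Stock=759: 4 rows → Aisle takes values {E, P, M} — violation; Stock=763: 3 rows → Aisle takes values {K, I} — violation; Stock=768: 2 rows → Aisle takes values {M, P} — violation — fails.
(iv) Stock → Store: Stock=759: 4 rows → Store takes values {451, 460} — violation — fails.
(v) {Stock, Aisle} → Store: every LHS value maps to a single RHS value — holds.
3 of the 5 dependencies hold.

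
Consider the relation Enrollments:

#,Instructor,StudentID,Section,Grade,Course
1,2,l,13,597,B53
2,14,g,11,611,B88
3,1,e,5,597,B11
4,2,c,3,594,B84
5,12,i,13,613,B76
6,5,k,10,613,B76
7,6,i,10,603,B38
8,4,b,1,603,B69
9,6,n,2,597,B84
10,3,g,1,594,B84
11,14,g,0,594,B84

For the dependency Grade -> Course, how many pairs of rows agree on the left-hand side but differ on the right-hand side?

Grade=597: violating pairs (1,3), (1,9), (3,9) — 3 pairs.
Grade=594: all 3 rows agree on Course — 0 pairs.
Grade=613: all 2 rows agree on Course — 0 pairs.
Grade=603: violating pairs (7,8) — 1 pair.

4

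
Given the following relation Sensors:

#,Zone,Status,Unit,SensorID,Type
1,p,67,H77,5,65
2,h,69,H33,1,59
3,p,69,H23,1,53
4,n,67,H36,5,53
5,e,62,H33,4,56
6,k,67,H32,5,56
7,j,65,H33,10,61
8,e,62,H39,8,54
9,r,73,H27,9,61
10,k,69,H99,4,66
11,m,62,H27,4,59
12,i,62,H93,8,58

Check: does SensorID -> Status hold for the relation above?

SensorID=5: rows 1, 4, 6 → Status = 67, 67, 67 ✓
SensorID=1: rows 2, 3 → Status = 69, 69 ✓
SensorID=4: rows 5, 10, 11 → Status takes values {62, 69} — violation
SensorID=10: row 7 → Status = 65 ✓
SensorID=8: rows 8, 12 → Status = 62, 62 ✓
SensorID=9: row 9 → Status = 73 ✓
Two rows agree on SensorID but differ on Status, so SensorID -> Status does not hold.

No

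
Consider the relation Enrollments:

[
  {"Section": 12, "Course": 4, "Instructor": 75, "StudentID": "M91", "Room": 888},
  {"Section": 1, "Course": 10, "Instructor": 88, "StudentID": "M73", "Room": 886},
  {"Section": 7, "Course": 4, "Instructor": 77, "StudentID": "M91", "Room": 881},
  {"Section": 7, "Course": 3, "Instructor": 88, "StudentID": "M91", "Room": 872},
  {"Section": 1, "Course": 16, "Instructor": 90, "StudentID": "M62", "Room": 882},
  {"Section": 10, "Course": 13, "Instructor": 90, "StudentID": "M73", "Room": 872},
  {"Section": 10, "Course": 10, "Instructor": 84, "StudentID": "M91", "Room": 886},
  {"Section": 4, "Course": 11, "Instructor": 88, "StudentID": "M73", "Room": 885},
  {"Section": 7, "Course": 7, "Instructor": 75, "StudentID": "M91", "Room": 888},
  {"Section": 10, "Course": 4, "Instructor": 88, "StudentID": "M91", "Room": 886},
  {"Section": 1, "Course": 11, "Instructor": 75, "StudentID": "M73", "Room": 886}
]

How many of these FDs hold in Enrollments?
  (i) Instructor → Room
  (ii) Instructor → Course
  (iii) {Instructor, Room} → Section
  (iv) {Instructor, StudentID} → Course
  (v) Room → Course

(i) Instructor → Room: Instructor=75: 3 rows → Room takes values {888, 886} — violation; Instructor=88: 4 rows → Room takes values {886, 872, 885} — violation; Instructor=90: 2 rows → Room takes values {882, 872} — violation — fails.
(ii) Instructor → Course: Instructor=75: 3 rows → Course takes values {4, 7, 11} — violation; Instructor=88: 4 rows → Course takes values {10, 3, 11, 4} — violation; Instructor=90: 2 rows → Course takes values {16, 13} — violation — fails.
(iii) {Instructor, Room} → Section: (Instructor=75, Room=888): 2 rows → Section takes values {12, 7} — violation; (Instructor=88, Room=886): 2 rows → Section takes values {1, 10} — violation — fails.
(iv) {Instructor, StudentID} → Course: (Instructor=75, StudentID=M91): 2 rows → Course takes values {4, 7} — violation; (Instructor=88, StudentID=M73): 2 rows → Course takes values {10, 11} — violation; (Instructor=88, StudentID=M91): 2 rows → Course takes values {3, 4} — violation — fails.
(v) Room → Course: Room=888: 2 rows → Course takes values {4, 7} — violation; Room=886: 4 rows → Course takes values {10, 4, 11} — violation; Room=872: 2 rows → Course takes values {3, 13} — violation — fails.
None of the 5 dependencies hold.

0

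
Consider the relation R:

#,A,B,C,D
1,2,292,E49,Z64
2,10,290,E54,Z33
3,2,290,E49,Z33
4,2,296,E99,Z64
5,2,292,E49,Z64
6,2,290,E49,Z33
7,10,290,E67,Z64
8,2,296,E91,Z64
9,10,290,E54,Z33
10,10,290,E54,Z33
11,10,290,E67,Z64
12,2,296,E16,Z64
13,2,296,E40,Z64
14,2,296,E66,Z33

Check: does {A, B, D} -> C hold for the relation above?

(A=2, B=292, D=Z64): rows 1, 5 → C = E49, E49 ✓
(A=10, B=290, D=Z33): rows 2, 9, 10 → C = E54, E54, E54 ✓
(A=2, B=290, D=Z33): rows 3, 6 → C = E49, E49 ✓
(A=2, B=296, D=Z64): rows 4, 8, 12, 13 → C takes values {E99, E91, E16, E40} — violation
(A=10, B=290, D=Z64): rows 7, 11 → C = E67, E67 ✓
(A=2, B=296, D=Z33): row 14 → C = E66 ✓
Two rows agree on {A, B, D} but differ on C, so {A, B, D} -> C does not hold.

No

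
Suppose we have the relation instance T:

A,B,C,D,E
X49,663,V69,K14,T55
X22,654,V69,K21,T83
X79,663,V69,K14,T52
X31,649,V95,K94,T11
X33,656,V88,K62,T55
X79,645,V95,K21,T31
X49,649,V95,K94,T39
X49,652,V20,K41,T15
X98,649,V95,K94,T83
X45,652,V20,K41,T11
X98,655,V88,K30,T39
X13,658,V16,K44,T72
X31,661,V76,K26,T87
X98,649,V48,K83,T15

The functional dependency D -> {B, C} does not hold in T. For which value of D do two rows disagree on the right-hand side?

K21

D=K14: 2 rows → {B,C} = (663, V69), (663, V69) ✓
D=K21: 2 rows → {B,C} takes values {(654, V69), (645, V95)} — violation
D=K94: 3 rows → {B,C} = (649, V95), (649, V95), (649, V95) ✓
D=K62: 1 row → {B,C} = (656, V88) ✓
D=K41: 2 rows → {B,C} = (652, V20), (652, V20) ✓
D=K30: 1 row → {B,C} = (655, V88) ✓
D=K44: 1 row → {B,C} = (658, V16) ✓
D=K26: 1 row → {B,C} = (661, V76) ✓
D=K83: 1 row → {B,C} = (649, V48) ✓
The only D value with inconsistent RHS is D=K21.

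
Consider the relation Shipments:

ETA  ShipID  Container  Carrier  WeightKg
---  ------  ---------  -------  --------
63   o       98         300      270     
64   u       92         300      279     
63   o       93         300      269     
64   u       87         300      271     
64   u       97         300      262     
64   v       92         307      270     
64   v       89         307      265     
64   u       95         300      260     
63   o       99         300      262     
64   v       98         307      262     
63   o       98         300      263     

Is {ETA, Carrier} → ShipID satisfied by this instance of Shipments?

Yes

(ETA=63, Carrier=300): 4 rows → ShipID = o, o, o, o ✓
(ETA=64, Carrier=300): 4 rows → ShipID = u, u, u, u ✓
(ETA=64, Carrier=307): 3 rows → ShipID = v, v, v ✓
Every {ETA, Carrier} value is associated with a single ShipID value, so {ETA, Carrier} → ShipID holds.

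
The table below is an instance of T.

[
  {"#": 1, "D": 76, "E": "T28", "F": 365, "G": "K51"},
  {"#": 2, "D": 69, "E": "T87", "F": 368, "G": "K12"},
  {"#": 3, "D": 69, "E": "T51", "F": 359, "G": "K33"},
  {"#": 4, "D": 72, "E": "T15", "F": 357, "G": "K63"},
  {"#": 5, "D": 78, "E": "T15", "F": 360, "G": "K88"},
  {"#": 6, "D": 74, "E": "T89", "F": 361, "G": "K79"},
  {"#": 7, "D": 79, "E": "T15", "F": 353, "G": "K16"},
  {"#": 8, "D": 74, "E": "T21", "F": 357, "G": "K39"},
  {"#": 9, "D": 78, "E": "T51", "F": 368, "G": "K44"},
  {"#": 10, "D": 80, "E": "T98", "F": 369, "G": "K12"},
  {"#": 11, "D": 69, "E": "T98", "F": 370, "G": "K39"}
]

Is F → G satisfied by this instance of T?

No

F=365: row 1 → G = K51 ✓
F=368: rows 2, 9 → G takes values {K12, K44} — violation
F=359: row 3 → G = K33 ✓
F=357: rows 4, 8 → G takes values {K63, K39} — violation
F=360: row 5 → G = K88 ✓
F=361: row 6 → G = K79 ✓
F=353: row 7 → G = K16 ✓
F=369: row 10 → G = K12 ✓
F=370: row 11 → G = K39 ✓
Two rows agree on F but differ on G, so F → G does not hold.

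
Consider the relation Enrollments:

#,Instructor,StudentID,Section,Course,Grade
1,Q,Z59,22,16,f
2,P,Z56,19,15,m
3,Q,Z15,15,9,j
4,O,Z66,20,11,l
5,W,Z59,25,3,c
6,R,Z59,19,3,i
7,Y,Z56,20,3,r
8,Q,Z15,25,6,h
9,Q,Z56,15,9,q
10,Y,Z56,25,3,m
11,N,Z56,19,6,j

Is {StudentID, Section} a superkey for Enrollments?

Rows 2 and 11 have the same {StudentID, Section} value (StudentID=Z56, Section=19) but are distinct tuples, so {StudentID, Section} does not determine every attribute — not a superkey.

No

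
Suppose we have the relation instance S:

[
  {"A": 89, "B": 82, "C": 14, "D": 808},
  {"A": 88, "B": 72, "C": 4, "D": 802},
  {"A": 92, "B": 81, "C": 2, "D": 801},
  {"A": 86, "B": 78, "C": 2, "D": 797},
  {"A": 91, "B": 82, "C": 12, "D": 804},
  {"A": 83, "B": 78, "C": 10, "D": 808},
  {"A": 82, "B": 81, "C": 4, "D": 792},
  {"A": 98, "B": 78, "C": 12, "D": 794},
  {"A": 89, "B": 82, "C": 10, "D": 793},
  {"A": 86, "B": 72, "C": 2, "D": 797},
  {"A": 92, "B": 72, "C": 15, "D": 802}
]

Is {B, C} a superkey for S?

Yes

All 11 rows have distinct {B, C} values, so {B, C} → (all attributes) holds and {B, C} is a superkey.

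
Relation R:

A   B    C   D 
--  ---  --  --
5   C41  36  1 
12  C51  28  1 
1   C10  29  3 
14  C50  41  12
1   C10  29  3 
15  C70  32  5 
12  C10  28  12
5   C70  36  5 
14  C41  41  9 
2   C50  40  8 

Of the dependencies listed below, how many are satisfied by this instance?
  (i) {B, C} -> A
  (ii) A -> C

(i) {B, C} -> A: every LHS value maps to a single RHS value — holds.
(ii) A -> C: every LHS value maps to a single RHS value — holds.
2 of the 2 dependencies hold.

2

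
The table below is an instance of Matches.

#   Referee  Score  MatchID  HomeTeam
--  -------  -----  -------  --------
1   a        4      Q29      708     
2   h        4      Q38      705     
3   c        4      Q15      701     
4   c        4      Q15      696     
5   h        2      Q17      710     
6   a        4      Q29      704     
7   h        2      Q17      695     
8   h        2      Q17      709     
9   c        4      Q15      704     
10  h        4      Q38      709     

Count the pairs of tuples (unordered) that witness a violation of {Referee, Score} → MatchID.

(Referee=a, Score=4): all 2 rows agree on MatchID — 0 pairs.
(Referee=h, Score=4): all 2 rows agree on MatchID — 0 pairs.
(Referee=c, Score=4): all 3 rows agree on MatchID — 0 pairs.
(Referee=h, Score=2): all 3 rows agree on MatchID — 0 pairs.

0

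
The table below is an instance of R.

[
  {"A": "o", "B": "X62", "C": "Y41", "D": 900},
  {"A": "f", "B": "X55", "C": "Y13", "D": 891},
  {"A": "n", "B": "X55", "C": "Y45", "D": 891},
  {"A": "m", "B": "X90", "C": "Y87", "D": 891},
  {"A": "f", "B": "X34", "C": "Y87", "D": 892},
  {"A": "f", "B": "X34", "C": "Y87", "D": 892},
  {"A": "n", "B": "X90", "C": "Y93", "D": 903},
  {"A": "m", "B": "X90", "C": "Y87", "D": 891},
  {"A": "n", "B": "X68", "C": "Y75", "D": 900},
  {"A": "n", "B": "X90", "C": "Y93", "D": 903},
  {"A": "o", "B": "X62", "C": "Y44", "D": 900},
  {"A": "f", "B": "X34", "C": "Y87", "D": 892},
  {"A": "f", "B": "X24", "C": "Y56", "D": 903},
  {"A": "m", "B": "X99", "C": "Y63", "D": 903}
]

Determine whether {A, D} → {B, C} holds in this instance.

(A=o, D=900): 2 rows → {B,C} takes values {(X62, Y41), (X62, Y44)} — violation
(A=f, D=891): 1 row → {B,C} = (X55, Y13) ✓
(A=n, D=891): 1 row → {B,C} = (X55, Y45) ✓
(A=m, D=891): 2 rows → {B,C} = (X90, Y87), (X90, Y87) ✓
(A=f, D=892): 3 rows → {B,C} = (X34, Y87), (X34, Y87), (X34, Y87) ✓
(A=n, D=903): 2 rows → {B,C} = (X90, Y93), (X90, Y93) ✓
(A=n, D=900): 1 row → {B,C} = (X68, Y75) ✓
(A=f, D=903): 1 row → {B,C} = (X24, Y56) ✓
(A=m, D=903): 1 row → {B,C} = (X99, Y63) ✓
Two rows agree on {A, D} but differ on {B, C}, so {A, D} → {B, C} does not hold.

No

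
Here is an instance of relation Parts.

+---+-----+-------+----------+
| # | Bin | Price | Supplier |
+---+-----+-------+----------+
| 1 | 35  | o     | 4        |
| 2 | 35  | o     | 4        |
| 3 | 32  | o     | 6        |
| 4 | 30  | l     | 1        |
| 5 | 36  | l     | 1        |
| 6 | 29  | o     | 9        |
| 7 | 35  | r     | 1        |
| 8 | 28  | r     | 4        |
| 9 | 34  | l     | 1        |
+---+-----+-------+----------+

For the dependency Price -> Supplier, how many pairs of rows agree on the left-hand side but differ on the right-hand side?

Price=o: violating pairs (1,3), (1,6), (2,3), (2,6), (3,6) — 5 pairs.
Price=l: all 3 rows agree on Supplier — 0 pairs.
Price=r: violating pairs (7,8) — 1 pair.

6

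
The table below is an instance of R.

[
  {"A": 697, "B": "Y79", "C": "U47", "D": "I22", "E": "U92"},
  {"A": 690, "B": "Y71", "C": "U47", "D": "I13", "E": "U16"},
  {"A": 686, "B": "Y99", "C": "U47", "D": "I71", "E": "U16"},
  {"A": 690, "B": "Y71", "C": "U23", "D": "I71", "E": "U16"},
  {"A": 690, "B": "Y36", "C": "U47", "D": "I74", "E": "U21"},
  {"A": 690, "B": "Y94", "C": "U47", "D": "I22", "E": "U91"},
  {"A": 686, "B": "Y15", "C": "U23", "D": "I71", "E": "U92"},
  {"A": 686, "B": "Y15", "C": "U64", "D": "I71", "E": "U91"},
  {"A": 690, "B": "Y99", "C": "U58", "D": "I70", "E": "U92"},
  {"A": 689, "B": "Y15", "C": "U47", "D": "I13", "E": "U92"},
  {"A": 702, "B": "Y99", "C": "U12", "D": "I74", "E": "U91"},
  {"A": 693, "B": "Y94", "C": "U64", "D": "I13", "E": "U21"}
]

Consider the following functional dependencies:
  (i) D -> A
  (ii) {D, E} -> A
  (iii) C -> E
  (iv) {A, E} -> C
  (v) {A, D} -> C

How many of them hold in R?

(i) D -> A: D=I22: 2 rows → A takes values {697, 690} — violation; D=I13: 3 rows → A takes values {690, 689, 693} — violation; D=I71: 4 rows → A takes values {686, 690} — violation; D=I74: 2 rows → A takes values {690, 702} — violation — fails.
(ii) {D, E} -> A: (D=I71, E=U16): 2 rows → A takes values {686, 690} — violation — fails.
(iii) C -> E: C=U47: 6 rows → E takes values {U92, U16, U21, U91} — violation; C=U23: 2 rows → E takes values {U16, U92} — violation; C=U64: 2 rows → E takes values {U91, U21} — violation — fails.
(iv) {A, E} -> C: (A=690, E=U16): 2 rows → C takes values {U47, U23} — violation — fails.
(v) {A, D} -> C: (A=686, D=I71): 3 rows → C takes values {U47, U23, U64} — violation — fails.
None of the 5 dependencies hold.

0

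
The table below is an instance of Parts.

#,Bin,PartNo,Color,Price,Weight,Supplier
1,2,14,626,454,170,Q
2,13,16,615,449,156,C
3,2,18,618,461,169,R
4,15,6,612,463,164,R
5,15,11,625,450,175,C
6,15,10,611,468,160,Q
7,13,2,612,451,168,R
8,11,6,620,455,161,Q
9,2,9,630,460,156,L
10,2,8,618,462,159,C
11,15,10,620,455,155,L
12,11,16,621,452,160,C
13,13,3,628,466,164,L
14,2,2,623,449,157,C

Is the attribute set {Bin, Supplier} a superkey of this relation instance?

No

Rows 10 and 14 have the same {Bin, Supplier} value (Bin=2, Supplier=C) but are distinct tuples, so {Bin, Supplier} does not determine every attribute — not a superkey.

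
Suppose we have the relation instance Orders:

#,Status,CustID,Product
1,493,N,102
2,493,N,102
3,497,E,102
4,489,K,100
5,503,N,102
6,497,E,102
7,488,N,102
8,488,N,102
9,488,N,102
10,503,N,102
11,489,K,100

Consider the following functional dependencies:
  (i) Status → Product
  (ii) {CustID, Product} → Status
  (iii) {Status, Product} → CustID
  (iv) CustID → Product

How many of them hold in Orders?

3

(i) Status → Product: every LHS value maps to a single RHS value — holds.
(ii) {CustID, Product} → Status: (CustID=N, Product=102): rows 1, 2, 5, 7, 8, 9, 10 → Status takes values {493, 503, 488} — violation — fails.
(iii) {Status, Product} → CustID: every LHS value maps to a single RHS value — holds.
(iv) CustID → Product: every LHS value maps to a single RHS value — holds.
3 of the 4 dependencies hold.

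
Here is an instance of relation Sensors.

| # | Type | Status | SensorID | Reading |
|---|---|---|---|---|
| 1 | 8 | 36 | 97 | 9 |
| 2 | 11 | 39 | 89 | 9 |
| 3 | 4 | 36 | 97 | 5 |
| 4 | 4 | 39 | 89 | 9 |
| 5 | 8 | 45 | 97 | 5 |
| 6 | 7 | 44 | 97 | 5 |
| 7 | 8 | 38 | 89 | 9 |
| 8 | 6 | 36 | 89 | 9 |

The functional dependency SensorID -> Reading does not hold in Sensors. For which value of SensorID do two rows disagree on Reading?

97

SensorID=97: rows 1, 3, 5, 6 → Reading takes values {9, 5} — violation
SensorID=89: rows 2, 4, 7, 8 → Reading = 9, 9, 9, 9 ✓
The only SensorID value with inconsistent Reading is SensorID=97.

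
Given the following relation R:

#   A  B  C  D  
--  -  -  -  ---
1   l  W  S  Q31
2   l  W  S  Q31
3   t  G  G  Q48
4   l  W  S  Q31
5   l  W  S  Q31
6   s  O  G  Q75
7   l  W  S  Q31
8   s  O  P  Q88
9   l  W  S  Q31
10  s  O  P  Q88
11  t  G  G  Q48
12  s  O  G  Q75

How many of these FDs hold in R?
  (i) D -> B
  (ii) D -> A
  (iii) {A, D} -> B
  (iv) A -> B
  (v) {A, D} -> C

(i) D -> B: every LHS value maps to a single RHS value — holds.
(ii) D -> A: every LHS value maps to a single RHS value — holds.
(iii) {A, D} -> B: every LHS value maps to a single RHS value — holds.
(iv) A -> B: every LHS value maps to a single RHS value — holds.
(v) {A, D} -> C: every LHS value maps to a single RHS value — holds.
5 of the 5 dependencies hold.

5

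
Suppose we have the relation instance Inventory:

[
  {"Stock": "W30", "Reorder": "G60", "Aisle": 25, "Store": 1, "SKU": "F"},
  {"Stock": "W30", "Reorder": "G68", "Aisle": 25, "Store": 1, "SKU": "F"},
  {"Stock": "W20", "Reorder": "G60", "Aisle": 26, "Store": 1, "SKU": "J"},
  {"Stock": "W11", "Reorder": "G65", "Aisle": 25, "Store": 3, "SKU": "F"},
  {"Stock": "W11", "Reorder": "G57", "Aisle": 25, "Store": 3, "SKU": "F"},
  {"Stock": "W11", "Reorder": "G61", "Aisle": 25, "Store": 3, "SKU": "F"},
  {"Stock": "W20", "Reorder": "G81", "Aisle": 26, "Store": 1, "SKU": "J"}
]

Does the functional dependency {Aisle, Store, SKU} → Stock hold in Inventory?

Yes

(Aisle=25, Store=1, SKU=F): 2 rows → Stock = W30, W30 ✓
(Aisle=26, Store=1, SKU=J): 2 rows → Stock = W20, W20 ✓
(Aisle=25, Store=3, SKU=F): 3 rows → Stock = W11, W11, W11 ✓
Every {Aisle, Store, SKU} value is associated with a single Stock value, so {Aisle, Store, SKU} → Stock holds.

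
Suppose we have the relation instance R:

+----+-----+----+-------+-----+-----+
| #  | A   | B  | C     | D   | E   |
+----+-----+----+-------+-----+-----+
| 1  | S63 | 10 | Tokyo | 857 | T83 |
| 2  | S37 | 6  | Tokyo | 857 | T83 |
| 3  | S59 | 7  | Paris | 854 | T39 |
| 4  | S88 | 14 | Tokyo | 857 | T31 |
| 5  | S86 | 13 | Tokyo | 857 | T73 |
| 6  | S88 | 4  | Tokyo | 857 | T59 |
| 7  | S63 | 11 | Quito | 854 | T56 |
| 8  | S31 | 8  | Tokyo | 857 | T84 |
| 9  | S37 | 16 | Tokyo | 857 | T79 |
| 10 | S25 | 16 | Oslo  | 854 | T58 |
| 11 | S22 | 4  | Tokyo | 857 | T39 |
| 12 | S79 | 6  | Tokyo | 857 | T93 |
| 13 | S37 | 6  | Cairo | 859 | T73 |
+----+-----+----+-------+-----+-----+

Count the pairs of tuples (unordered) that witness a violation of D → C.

D=857: all 9 rows agree on C — 0 pairs.
D=854: violating pairs (3,7), (3,10), (7,10) — 3 pairs.

3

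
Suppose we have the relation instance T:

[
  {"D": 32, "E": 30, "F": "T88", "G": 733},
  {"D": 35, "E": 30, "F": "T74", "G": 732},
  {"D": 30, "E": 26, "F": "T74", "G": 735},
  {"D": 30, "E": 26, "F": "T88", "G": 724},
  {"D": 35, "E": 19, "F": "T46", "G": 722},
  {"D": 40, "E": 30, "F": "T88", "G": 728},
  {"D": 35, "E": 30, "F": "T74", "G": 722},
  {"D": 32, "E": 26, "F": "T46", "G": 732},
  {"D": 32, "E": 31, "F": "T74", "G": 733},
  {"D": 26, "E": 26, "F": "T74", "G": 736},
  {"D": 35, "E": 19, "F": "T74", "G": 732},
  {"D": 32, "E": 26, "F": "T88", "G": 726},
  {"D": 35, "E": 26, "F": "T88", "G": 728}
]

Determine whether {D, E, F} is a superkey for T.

No

Two distinct rows share (D=35, E=30, F=T74), so {D, E, F} does not determine every attribute — not a superkey.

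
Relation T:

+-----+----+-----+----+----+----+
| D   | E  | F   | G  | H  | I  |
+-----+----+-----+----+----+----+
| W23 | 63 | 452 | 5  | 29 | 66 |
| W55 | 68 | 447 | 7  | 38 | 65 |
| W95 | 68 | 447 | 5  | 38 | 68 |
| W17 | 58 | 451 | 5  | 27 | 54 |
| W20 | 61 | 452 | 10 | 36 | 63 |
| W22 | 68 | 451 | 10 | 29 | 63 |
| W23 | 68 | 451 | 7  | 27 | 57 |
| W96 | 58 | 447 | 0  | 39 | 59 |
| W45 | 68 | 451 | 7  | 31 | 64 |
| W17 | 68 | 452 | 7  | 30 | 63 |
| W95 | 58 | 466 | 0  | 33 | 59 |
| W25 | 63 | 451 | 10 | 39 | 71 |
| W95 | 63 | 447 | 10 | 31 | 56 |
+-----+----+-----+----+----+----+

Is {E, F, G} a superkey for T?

Two distinct rows share (E=68, F=451, G=7), so {E, F, G} does not determine every attribute — not a superkey.

No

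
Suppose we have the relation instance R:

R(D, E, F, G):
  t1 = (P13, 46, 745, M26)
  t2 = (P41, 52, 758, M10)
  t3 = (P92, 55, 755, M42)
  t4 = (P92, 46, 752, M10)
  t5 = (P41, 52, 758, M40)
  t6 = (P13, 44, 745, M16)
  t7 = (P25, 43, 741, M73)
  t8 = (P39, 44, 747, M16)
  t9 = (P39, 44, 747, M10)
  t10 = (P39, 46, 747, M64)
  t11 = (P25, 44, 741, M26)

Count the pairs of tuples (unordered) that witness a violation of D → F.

D=P13: all 2 rows agree on F — 0 pairs.
D=P41: all 2 rows agree on F — 0 pairs.
D=P92: violating pairs (3,4) — 1 pair.
D=P25: all 2 rows agree on F — 0 pairs.
D=P39: all 3 rows agree on F — 0 pairs.

1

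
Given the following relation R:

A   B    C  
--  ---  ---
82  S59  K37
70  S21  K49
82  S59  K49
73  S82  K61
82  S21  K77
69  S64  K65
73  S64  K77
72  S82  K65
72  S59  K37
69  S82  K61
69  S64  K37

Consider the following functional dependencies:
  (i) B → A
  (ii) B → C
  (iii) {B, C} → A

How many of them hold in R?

0

(i) B → A: B=S59: 3 rows → A takes values {82, 72} — violation; B=S21: 2 rows → A takes values {70, 82} — violation; B=S82: 3 rows → A takes values {73, 72, 69} — violation; B=S64: 3 rows → A takes values {69, 73} — violation — fails.
(ii) B → C: B=S59: 3 rows → C takes values {K37, K49} — violation; B=S21: 2 rows → C takes values {K49, K77} — violation; B=S82: 3 rows → C takes values {K61, K65} — violation; B=S64: 3 rows → C takes values {K65, K77, K37} — violation — fails.
(iii) {B, C} → A: (B=S59, C=K37): 2 rows → A takes values {82, 72} — violation; (B=S82, C=K61): 2 rows → A takes values {73, 69} — violation — fails.
None of the 3 dependencies hold.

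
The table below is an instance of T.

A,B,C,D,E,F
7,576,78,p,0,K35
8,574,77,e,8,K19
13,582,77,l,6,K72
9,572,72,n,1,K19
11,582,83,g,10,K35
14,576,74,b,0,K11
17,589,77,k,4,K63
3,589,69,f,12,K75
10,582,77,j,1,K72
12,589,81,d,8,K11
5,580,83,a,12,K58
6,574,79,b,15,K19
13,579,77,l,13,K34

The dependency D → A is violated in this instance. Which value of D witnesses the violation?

b

D=p: 1 row → A = 7 ✓
D=e: 1 row → A = 8 ✓
D=l: 2 rows → A = 13, 13 ✓
D=n: 1 row → A = 9 ✓
D=g: 1 row → A = 11 ✓
D=b: 2 rows → A takes values {14, 6} — violation
D=k: 1 row → A = 17 ✓
D=f: 1 row → A = 3 ✓
D=j: 1 row → A = 10 ✓
D=d: 1 row → A = 12 ✓
D=a: 1 row → A = 5 ✓
The only D value with inconsistent A is D=b.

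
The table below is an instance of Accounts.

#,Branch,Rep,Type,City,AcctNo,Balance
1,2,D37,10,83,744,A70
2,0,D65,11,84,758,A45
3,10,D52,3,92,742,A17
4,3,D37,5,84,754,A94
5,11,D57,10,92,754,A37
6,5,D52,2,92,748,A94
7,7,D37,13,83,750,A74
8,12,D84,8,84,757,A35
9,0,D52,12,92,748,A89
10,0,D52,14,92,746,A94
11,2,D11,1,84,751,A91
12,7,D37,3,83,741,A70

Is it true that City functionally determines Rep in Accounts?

No

City=83: rows 1, 7, 12 → Rep = D37, D37, D37 ✓
City=84: rows 2, 4, 8, 11 → Rep takes values {D65, D37, D84, D11} — violation
City=92: rows 3, 5, 6, 9, 10 → Rep takes values {D52, D57} — violation
Two rows agree on City but differ on Rep, so City → Rep does not hold.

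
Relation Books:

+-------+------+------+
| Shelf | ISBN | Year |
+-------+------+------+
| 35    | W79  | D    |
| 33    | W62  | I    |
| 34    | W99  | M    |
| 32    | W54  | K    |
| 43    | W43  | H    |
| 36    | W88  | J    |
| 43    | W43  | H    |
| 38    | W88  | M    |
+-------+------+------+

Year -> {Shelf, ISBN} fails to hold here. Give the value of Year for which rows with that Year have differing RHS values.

Year=D: 1 row → {Shelf,ISBN} = (35, W79) ✓
Year=I: 1 row → {Shelf,ISBN} = (33, W62) ✓
Year=M: 2 rows → {Shelf,ISBN} takes values {(34, W99), (38, W88)} — violation
Year=K: 1 row → {Shelf,ISBN} = (32, W54) ✓
Year=H: 2 rows → {Shelf,ISBN} = (43, W43), (43, W43) ✓
Year=J: 1 row → {Shelf,ISBN} = (36, W88) ✓
The only Year value with inconsistent RHS is Year=M.

M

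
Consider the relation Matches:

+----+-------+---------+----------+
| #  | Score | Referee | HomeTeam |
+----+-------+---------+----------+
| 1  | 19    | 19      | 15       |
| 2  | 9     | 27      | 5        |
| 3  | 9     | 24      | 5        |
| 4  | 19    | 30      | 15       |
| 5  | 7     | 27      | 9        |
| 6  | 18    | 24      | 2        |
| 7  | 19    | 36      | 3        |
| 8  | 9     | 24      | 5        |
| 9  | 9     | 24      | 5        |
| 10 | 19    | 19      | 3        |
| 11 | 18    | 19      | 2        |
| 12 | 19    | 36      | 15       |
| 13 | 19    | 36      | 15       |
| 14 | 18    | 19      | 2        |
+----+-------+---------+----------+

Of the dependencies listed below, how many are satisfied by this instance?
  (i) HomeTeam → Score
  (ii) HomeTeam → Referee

(i) HomeTeam → Score: every LHS value maps to a single RHS value — holds.
(ii) HomeTeam → Referee: HomeTeam=15: rows 1, 4, 12, 13 → Referee takes values {19, 30, 36} — violation; HomeTeam=5: rows 2, 3, 8, 9 → Referee takes values {27, 24} — violation; HomeTeam=2: rows 6, 11, 14 → Referee takes values {24, 19} — violation; HomeTeam=3: rows 7, 10 → Referee takes values {36, 19} — violation — fails.
1 of the 2 dependencies holds.

1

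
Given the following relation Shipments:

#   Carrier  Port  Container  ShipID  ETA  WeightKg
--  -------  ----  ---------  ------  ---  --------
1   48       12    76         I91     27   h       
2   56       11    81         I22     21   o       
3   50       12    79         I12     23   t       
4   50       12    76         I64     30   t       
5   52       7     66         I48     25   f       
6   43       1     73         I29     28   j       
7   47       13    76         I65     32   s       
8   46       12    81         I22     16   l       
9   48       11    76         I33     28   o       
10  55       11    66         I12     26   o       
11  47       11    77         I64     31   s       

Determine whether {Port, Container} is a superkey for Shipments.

Rows 1 and 4 have the same {Port, Container} value (Port=12, Container=76) but are distinct tuples, so {Port, Container} does not determine every attribute — not a superkey.

No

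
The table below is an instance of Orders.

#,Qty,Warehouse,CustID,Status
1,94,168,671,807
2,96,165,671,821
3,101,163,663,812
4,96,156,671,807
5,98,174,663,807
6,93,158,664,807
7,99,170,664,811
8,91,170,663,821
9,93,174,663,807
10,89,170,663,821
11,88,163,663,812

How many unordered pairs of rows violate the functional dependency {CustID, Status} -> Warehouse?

1

(CustID=671, Status=807): violating pairs (1,4) — 1 pair.
(CustID=663, Status=812): all 2 rows agree on Warehouse — 0 pairs.
(CustID=663, Status=807): all 2 rows agree on Warehouse — 0 pairs.
(CustID=663, Status=821): all 2 rows agree on Warehouse — 0 pairs.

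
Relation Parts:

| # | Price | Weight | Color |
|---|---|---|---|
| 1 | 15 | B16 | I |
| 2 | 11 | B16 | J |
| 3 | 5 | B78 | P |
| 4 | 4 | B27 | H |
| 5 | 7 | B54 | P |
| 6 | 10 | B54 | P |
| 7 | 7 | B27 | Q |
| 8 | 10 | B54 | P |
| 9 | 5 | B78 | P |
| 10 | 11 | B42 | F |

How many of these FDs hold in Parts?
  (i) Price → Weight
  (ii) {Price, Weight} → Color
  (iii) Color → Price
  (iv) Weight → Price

1

(i) Price → Weight: Price=11: rows 2, 10 → Weight takes values {B16, B42} — violation; Price=7: rows 5, 7 → Weight takes values {B54, B27} — violation — fails.
(ii) {Price, Weight} → Color: every LHS value maps to a single RHS value — holds.
(iii) Color → Price: Color=P: rows 3, 5, 6, 8, 9 → Price takes values {5, 7, 10} — violation — fails.
(iv) Weight → Price: Weight=B16: rows 1, 2 → Price takes values {15, 11} — violation; Weight=B27: rows 4, 7 → Price takes values {4, 7} — violation; Weight=B54: rows 5, 6, 8 → Price takes values {7, 10} — violation — fails.
1 of the 4 dependencies holds.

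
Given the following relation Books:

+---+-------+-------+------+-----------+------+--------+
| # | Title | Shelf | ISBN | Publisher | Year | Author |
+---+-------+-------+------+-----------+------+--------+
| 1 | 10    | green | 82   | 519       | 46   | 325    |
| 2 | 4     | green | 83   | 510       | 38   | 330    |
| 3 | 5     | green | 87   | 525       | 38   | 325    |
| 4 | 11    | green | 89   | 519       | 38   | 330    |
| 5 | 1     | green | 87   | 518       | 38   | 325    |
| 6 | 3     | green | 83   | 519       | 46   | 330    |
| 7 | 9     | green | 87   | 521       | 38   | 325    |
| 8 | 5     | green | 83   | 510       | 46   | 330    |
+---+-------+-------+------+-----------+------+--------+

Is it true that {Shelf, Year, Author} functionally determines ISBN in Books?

No

(Shelf=green, Year=46, Author=325): row 1 → ISBN = 82 ✓
(Shelf=green, Year=38, Author=330): rows 2, 4 → ISBN takes values {83, 89} — violation
(Shelf=green, Year=38, Author=325): rows 3, 5, 7 → ISBN = 87, 87, 87 ✓
(Shelf=green, Year=46, Author=330): rows 6, 8 → ISBN = 83, 83 ✓
Two rows agree on {Shelf, Year, Author} but differ on ISBN, so {Shelf, Year, Author} -> ISBN does not hold.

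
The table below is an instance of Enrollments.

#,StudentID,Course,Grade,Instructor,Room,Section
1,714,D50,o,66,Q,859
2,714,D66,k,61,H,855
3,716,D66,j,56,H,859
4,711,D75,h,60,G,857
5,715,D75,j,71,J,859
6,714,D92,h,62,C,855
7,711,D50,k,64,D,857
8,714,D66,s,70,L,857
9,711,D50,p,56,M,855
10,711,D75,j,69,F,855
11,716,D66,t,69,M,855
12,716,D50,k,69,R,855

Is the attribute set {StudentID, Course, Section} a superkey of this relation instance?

Yes

All 12 rows have distinct {StudentID, Course, Section} values, so {StudentID, Course, Section} → (all attributes) holds and {StudentID, Course, Section} is a superkey.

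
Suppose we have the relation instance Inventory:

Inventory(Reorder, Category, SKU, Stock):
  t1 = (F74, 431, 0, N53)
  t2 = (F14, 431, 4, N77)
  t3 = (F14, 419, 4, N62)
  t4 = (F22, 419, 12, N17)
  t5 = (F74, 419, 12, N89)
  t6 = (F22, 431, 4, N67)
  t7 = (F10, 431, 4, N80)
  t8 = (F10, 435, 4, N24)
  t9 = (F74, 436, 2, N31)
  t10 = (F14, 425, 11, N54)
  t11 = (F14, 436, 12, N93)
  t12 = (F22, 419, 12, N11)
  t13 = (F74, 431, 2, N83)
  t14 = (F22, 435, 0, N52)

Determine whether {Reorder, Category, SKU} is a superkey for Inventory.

Rows 4 and 12 have the same {Reorder, Category, SKU} value (Reorder=F22, Category=419, SKU=12) but are distinct tuples, so {Reorder, Category, SKU} does not determine every attribute — not a superkey.

No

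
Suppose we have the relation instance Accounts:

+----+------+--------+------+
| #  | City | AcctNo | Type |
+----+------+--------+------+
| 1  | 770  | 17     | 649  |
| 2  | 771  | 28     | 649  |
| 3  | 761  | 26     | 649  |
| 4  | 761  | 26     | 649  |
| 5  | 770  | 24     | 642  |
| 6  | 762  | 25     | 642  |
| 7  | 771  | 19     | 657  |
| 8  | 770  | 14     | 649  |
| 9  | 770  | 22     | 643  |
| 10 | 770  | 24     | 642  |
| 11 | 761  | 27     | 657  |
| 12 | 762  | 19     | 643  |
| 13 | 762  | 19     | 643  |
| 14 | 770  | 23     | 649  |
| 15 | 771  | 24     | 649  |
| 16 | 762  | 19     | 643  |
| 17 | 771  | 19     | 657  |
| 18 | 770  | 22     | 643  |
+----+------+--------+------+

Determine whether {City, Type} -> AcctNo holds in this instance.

(City=770, Type=649): rows 1, 8, 14 → AcctNo takes values {17, 14, 23} — violation
(City=771, Type=649): rows 2, 15 → AcctNo takes values {28, 24} — violation
(City=761, Type=649): rows 3, 4 → AcctNo = 26, 26 ✓
(City=770, Type=642): rows 5, 10 → AcctNo = 24, 24 ✓
(City=762, Type=642): row 6 → AcctNo = 25 ✓
(City=771, Type=657): rows 7, 17 → AcctNo = 19, 19 ✓
(City=770, Type=643): rows 9, 18 → AcctNo = 22, 22 ✓
(City=761, Type=657): row 11 → AcctNo = 27 ✓
(City=762, Type=643): rows 12, 13, 16 → AcctNo = 19, 19, 19 ✓
Two rows agree on {City, Type} but differ on AcctNo, so {City, Type} -> AcctNo does not hold.

No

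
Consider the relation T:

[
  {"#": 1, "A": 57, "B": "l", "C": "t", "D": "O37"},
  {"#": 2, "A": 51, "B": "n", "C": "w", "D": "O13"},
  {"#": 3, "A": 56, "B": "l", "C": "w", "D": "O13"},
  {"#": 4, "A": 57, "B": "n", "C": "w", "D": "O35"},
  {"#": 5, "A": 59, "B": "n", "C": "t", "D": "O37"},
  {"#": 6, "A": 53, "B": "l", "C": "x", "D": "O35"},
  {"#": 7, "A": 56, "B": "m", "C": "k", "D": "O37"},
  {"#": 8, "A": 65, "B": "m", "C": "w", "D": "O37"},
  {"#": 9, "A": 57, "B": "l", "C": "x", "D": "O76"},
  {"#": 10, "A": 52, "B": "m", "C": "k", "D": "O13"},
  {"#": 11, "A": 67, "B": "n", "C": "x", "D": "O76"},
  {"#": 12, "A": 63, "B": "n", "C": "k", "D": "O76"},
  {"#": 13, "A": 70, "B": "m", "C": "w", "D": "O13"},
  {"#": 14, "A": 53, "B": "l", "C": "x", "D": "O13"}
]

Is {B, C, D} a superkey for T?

All 14 rows have distinct {B, C, D} values, so {B, C, D} → (all attributes) holds and {B, C, D} is a superkey.

Yes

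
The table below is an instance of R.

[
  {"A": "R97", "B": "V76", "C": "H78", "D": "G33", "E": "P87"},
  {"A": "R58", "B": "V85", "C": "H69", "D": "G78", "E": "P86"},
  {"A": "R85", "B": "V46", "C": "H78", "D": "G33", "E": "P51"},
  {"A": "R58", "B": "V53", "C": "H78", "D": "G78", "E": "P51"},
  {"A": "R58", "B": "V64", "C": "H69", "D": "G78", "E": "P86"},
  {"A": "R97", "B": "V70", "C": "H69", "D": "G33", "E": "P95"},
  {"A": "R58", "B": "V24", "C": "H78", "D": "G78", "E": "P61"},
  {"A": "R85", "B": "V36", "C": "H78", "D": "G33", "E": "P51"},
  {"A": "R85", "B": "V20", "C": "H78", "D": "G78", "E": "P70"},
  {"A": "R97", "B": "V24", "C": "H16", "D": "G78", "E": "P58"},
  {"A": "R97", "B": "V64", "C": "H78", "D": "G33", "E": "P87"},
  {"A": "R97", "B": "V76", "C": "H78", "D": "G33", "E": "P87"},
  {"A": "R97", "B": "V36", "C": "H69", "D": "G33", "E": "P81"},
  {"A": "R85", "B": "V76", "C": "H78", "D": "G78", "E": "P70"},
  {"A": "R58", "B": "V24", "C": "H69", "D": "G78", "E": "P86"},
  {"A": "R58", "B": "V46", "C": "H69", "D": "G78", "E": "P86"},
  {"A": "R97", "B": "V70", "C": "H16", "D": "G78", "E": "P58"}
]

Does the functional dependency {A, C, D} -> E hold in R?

(A=R97, C=H78, D=G33): 3 rows → E = P87, P87, P87 ✓
(A=R58, C=H69, D=G78): 4 rows → E = P86, P86, P86, P86 ✓
(A=R85, C=H78, D=G33): 2 rows → E = P51, P51 ✓
(A=R58, C=H78, D=G78): 2 rows → E takes values {P51, P61} — violation
(A=R97, C=H69, D=G33): 2 rows → E takes values {P95, P81} — violation
(A=R85, C=H78, D=G78): 2 rows → E = P70, P70 ✓
(A=R97, C=H16, D=G78): 2 rows → E = P58, P58 ✓
Two rows agree on {A, C, D} but differ on E, so {A, C, D} -> E does not hold.

No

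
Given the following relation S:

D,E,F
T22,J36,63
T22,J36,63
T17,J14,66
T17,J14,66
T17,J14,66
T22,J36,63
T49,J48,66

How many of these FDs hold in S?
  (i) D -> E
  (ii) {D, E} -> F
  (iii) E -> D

3

(i) D -> E: every LHS value maps to a single RHS value — holds.
(ii) {D, E} -> F: every LHS value maps to a single RHS value — holds.
(iii) E -> D: every LHS value maps to a single RHS value — holds.
3 of the 3 dependencies hold.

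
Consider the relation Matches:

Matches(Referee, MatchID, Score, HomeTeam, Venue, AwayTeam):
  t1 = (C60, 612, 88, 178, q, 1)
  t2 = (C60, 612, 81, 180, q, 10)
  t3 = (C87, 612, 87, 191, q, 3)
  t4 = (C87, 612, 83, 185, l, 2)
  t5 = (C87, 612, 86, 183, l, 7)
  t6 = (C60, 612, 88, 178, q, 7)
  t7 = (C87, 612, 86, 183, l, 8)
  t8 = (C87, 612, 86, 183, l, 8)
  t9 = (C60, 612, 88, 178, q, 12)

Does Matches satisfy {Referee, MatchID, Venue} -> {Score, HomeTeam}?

(Referee=C60, MatchID=612, Venue=q): rows 1, 2, 6, 9 → {Score,HomeTeam} takes values {(88, 178), (81, 180)} — violation
(Referee=C87, MatchID=612, Venue=q): row 3 → {Score,HomeTeam} = (87, 191) ✓
(Referee=C87, MatchID=612, Venue=l): rows 4, 5, 7, 8 → {Score,HomeTeam} takes values {(83, 185), (86, 183)} — violation
Two rows agree on {Referee, MatchID, Venue} but differ on {Score, HomeTeam}, so {Referee, MatchID, Venue} -> {Score, HomeTeam} does not hold.

No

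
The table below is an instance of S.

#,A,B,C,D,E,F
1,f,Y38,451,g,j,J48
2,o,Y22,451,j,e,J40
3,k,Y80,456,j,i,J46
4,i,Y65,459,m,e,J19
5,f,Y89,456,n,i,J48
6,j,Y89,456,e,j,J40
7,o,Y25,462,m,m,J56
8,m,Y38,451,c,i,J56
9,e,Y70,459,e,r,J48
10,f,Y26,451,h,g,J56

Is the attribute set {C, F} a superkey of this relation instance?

Rows 8 and 10 have the same {C, F} value (C=451, F=J56) but are distinct tuples, so {C, F} does not determine every attribute — not a superkey.

No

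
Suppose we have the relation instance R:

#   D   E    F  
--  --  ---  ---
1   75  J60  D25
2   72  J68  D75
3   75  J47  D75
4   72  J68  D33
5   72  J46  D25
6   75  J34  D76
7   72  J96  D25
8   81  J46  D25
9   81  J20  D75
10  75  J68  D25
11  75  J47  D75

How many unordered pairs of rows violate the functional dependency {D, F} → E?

(D=75, F=D25): violating pairs (1,10) — 1 pair.
(D=75, F=D75): all 2 rows agree on E — 0 pairs.
(D=72, F=D25): violating pairs (5,7) — 1 pair.

2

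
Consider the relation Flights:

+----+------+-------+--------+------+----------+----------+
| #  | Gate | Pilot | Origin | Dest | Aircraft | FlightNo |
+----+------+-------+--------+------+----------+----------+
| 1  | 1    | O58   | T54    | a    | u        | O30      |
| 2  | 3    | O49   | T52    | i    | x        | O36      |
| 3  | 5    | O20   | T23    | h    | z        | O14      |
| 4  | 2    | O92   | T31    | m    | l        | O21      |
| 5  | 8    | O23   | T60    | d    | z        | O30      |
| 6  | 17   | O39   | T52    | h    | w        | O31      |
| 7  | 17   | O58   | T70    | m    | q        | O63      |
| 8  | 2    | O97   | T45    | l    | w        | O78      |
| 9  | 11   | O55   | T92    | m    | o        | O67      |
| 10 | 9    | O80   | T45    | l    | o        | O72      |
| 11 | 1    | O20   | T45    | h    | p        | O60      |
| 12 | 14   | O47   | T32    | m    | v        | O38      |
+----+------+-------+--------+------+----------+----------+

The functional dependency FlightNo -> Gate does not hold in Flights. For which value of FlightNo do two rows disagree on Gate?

FlightNo=O30: rows 1, 5 → Gate takes values {1, 8} — violation
FlightNo=O36: row 2 → Gate = 3 ✓
FlightNo=O14: row 3 → Gate = 5 ✓
FlightNo=O21: row 4 → Gate = 2 ✓
FlightNo=O31: row 6 → Gate = 17 ✓
FlightNo=O63: row 7 → Gate = 17 ✓
FlightNo=O78: row 8 → Gate = 2 ✓
FlightNo=O67: row 9 → Gate = 11 ✓
FlightNo=O72: row 10 → Gate = 9 ✓
FlightNo=O60: row 11 → Gate = 1 ✓
FlightNo=O38: row 12 → Gate = 14 ✓
The only FlightNo value with inconsistent Gate is FlightNo=O30.

O30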